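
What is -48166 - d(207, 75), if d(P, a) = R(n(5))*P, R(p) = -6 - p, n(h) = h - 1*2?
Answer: -46303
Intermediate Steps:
n(h) = -2 + h (n(h) = h - 2 = -2 + h)
d(P, a) = -9*P (d(P, a) = (-6 - (-2 + 5))*P = (-6 - 1*3)*P = (-6 - 3)*P = -9*P)
-48166 - d(207, 75) = -48166 - (-9)*207 = -48166 - 1*(-1863) = -48166 + 1863 = -46303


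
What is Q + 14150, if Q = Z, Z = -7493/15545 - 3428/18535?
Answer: 815359773047/57625315 ≈ 14149.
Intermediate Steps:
Z = -38434203/57625315 (Z = -7493*1/15545 - 3428*1/18535 = -7493/15545 - 3428/18535 = -38434203/57625315 ≈ -0.66697)
Q = -38434203/57625315 ≈ -0.66697
Q + 14150 = -38434203/57625315 + 14150 = 815359773047/57625315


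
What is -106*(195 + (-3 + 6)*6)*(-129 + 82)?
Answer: 1061166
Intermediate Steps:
-106*(195 + (-3 + 6)*6)*(-129 + 82) = -106*(195 + 3*6)*(-47) = -106*(195 + 18)*(-47) = -22578*(-47) = -106*(-10011) = 1061166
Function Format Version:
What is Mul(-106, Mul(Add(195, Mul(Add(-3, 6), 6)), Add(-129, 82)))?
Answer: 1061166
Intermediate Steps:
Mul(-106, Mul(Add(195, Mul(Add(-3, 6), 6)), Add(-129, 82))) = Mul(-106, Mul(Add(195, Mul(3, 6)), -47)) = Mul(-106, Mul(Add(195, 18), -47)) = Mul(-106, Mul(213, -47)) = Mul(-106, -10011) = 1061166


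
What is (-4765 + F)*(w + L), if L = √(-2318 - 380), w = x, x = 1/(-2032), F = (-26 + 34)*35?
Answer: 4485/2032 - 4485*I*√2698 ≈ 2.2072 - 2.3296e+5*I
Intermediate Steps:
F = 280 (F = 8*35 = 280)
x = -1/2032 ≈ -0.00049213
w = -1/2032 ≈ -0.00049213
L = I*√2698 (L = √(-2698) = I*√2698 ≈ 51.942*I)
(-4765 + F)*(w + L) = (-4765 + 280)*(-1/2032 + I*√2698) = -4485*(-1/2032 + I*√2698) = 4485/2032 - 4485*I*√2698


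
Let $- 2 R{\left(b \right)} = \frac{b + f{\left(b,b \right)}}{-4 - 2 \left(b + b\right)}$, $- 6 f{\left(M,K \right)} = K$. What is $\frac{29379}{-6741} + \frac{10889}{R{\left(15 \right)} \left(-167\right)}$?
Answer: $- \frac{900655289}{1340175} \approx -672.04$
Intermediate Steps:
$f{\left(M,K \right)} = - \frac{K}{6}$
$R{\left(b \right)} = - \frac{5 b}{12 \left(-4 - 4 b\right)}$ ($R{\left(b \right)} = - \frac{\left(b - \frac{b}{6}\right) \frac{1}{-4 - 2 \left(b + b\right)}}{2} = - \frac{\frac{5 b}{6} \frac{1}{-4 - 2 \cdot 2 b}}{2} = - \frac{\frac{5 b}{6} \frac{1}{-4 - 4 b}}{2} = - \frac{\frac{5}{6} b \frac{1}{-4 - 4 b}}{2} = - \frac{5 b}{12 \left(-4 - 4 b\right)}$)
$\frac{29379}{-6741} + \frac{10889}{R{\left(15 \right)} \left(-167\right)} = \frac{29379}{-6741} + \frac{10889}{\frac{5}{48} \cdot 15 \frac{1}{1 + 15} \left(-167\right)} = 29379 \left(- \frac{1}{6741}\right) + \frac{10889}{\frac{5}{48} \cdot 15 \cdot \frac{1}{16} \left(-167\right)} = - \frac{1399}{321} + \frac{10889}{\frac{5}{48} \cdot 15 \cdot \frac{1}{16} \left(-167\right)} = - \frac{1399}{321} + \frac{10889}{\frac{25}{256} \left(-167\right)} = - \frac{1399}{321} + \frac{10889}{- \frac{4175}{256}} = - \frac{1399}{321} + 10889 \left(- \frac{256}{4175}\right) = - \frac{1399}{321} - \frac{2787584}{4175} = - \frac{900655289}{1340175}$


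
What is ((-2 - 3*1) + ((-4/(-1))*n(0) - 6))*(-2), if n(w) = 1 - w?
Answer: 14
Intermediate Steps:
((-2 - 3*1) + ((-4/(-1))*n(0) - 6))*(-2) = ((-2 - 3*1) + ((-4/(-1))*(1 - 1*0) - 6))*(-2) = ((-2 - 3) + ((-4*(-1))*(1 + 0) - 6))*(-2) = (-5 + (4*1 - 6))*(-2) = (-5 + (4 - 6))*(-2) = (-5 - 2)*(-2) = -7*(-2) = 14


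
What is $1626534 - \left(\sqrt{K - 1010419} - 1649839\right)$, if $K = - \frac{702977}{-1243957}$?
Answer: $3276373 - \frac{i \sqrt{12921907490188502}}{113087} \approx 3.2764 \cdot 10^{6} - 1005.2 i$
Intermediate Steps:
$K = \frac{63907}{113087}$ ($K = \left(-702977\right) \left(- \frac{1}{1243957}\right) = \frac{63907}{113087} \approx 0.56511$)
$1626534 - \left(\sqrt{K - 1010419} - 1649839\right) = 1626534 - \left(\sqrt{\frac{63907}{113087} - 1010419} - 1649839\right) = 1626534 - \left(\sqrt{- \frac{114265189546}{113087}} - 1649839\right) = 1626534 - \left(\frac{i \sqrt{12921907490188502}}{113087} - 1649839\right) = 1626534 - \left(-1649839 + \frac{i \sqrt{12921907490188502}}{113087}\right) = 1626534 + \left(1649839 - \frac{i \sqrt{12921907490188502}}{113087}\right) = 3276373 - \frac{i \sqrt{12921907490188502}}{113087}$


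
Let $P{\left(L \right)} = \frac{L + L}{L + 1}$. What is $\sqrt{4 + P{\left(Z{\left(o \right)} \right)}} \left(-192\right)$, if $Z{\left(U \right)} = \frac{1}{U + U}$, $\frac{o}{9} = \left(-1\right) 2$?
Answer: $- \frac{192 \sqrt{4830}}{35} \approx -381.25$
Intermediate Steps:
$o = -18$ ($o = 9 \left(\left(-1\right) 2\right) = 9 \left(-2\right) = -18$)
$Z{\left(U \right)} = \frac{1}{2 U}$
$P{\left(L \right)} = \frac{2 L}{1 + L}$
$\sqrt{4 + P{\left(Z{\left(o \right)} \right)}} \left(-192\right) = \sqrt{4 + \frac{2 \frac{1}{2 \left(-18\right)}}{1 + \frac{1}{2 \left(-18\right)}}} \left(-192\right) = \sqrt{4 + \frac{2 \cdot \frac{1}{2} \left(- \frac{1}{18}\right)}{1 + \frac{1}{2} \left(- \frac{1}{18}\right)}} \left(-192\right) = \sqrt{4 + 2 \left(- \frac{1}{36}\right) \frac{1}{1 - \frac{1}{36}}} \left(-192\right) = \sqrt{4 + 2 \left(- \frac{1}{36}\right) \frac{1}{\frac{35}{36}}} \left(-192\right) = \sqrt{4 + 2 \left(- \frac{1}{36}\right) \frac{36}{35}} \left(-192\right) = \sqrt{4 - \frac{2}{35}} \left(-192\right) = \sqrt{\frac{138}{35}} \left(-192\right) = \frac{\sqrt{4830}}{35} \left(-192\right) = - \frac{192 \sqrt{4830}}{35}$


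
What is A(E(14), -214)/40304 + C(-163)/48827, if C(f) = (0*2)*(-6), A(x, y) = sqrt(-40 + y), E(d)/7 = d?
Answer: I*sqrt(254)/40304 ≈ 0.00039543*I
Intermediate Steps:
E(d) = 7*d
C(f) = 0 (C(f) = 0*(-6) = 0)
A(E(14), -214)/40304 + C(-163)/48827 = sqrt(-40 - 214)/40304 + 0/48827 = sqrt(-254)*(1/40304) + 0*(1/48827) = (I*sqrt(254))*(1/40304) + 0 = I*sqrt(254)/40304 + 0 = I*sqrt(254)/40304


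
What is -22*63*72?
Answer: -99792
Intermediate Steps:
-22*63*72 = -1386*72 = -99792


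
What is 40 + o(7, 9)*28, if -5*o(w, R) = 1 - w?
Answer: 368/5 ≈ 73.600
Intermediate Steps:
o(w, R) = -⅕ + w/5 (o(w, R) = -(1 - w)/5 = -⅕ + w/5)
40 + o(7, 9)*28 = 40 + (-⅕ + (⅕)*7)*28 = 40 + (-⅕ + 7/5)*28 = 40 + (6/5)*28 = 40 + 168/5 = 368/5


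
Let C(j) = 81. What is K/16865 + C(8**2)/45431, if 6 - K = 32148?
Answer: -1458877137/766193815 ≈ -1.9041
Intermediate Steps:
K = -32142 (K = 6 - 1*32148 = 6 - 32148 = -32142)
K/16865 + C(8**2)/45431 = -32142/16865 + 81/45431 = -1458877137/766193815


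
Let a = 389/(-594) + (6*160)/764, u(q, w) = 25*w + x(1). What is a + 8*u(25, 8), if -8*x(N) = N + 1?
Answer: 181367753/113454 ≈ 1598.6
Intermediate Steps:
x(N) = -1/8 - N/8 (x(N) = -(N + 1)/8 = -(1 + N)/8 = -1/8 - N/8)
u(q, w) = -1/4 + 25*w (u(q, w) = 25*w + (-1/8 - 1/8*1) = 25*w + (-1/8 - 1/8) = 25*w - 1/4 = -1/4 + 25*w)
a = 68261/113454 (a = 389*(-1/594) + 960*(1/764) = -389/594 + 240/191 = 68261/113454 ≈ 0.60166)
a + 8*u(25, 8) = 68261/113454 + 8*(-1/4 + 25*8) = 68261/113454 + 8*(-1/4 + 200) = 68261/113454 + 8*(799/4) = 68261/113454 + 1598 = 181367753/113454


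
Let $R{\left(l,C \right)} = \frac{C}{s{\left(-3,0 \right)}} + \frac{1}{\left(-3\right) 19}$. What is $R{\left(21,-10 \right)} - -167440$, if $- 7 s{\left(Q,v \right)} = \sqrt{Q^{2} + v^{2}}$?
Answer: $\frac{3181803}{19} \approx 1.6746 \cdot 10^{5}$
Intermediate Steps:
$s{\left(Q,v \right)} = - \frac{\sqrt{Q^{2} + v^{2}}}{7}$
$R{\left(l,C \right)} = - \frac{1}{57} - \frac{7 C}{3}$ ($R{\left(l,C \right)} = \frac{C}{\left(- \frac{1}{7}\right) \sqrt{\left(-3\right)^{2} + 0^{2}}} + \frac{1}{\left(-3\right) 19} = \frac{C}{\left(- \frac{1}{7}\right) \sqrt{9 + 0}} - \frac{1}{57} = \frac{C}{\left(- \frac{1}{7}\right) \sqrt{9}} - \frac{1}{57} = \frac{C}{\left(- \frac{1}{7}\right) 3} - \frac{1}{57} = \frac{C}{- \frac{3}{7}} - \frac{1}{57} = C \left(- \frac{7}{3}\right) - \frac{1}{57} = - \frac{7 C}{3} - \frac{1}{57} = - \frac{1}{57} - \frac{7 C}{3}$)
$R{\left(21,-10 \right)} - -167440 = \left(- \frac{1}{57} - - \frac{70}{3}\right) - -167440 = \left(- \frac{1}{57} + \frac{70}{3}\right) + 167440 = \frac{443}{19} + 167440 = \frac{3181803}{19}$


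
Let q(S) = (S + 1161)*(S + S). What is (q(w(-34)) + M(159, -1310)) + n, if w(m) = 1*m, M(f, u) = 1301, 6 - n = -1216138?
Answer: 1140809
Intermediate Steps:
n = 1216144 (n = 6 - 1*(-1216138) = 6 + 1216138 = 1216144)
w(m) = m
q(S) = 2*S*(1161 + S) (q(S) = (1161 + S)*(2*S) = 2*S*(1161 + S))
(q(w(-34)) + M(159, -1310)) + n = (2*(-34)*(1161 - 34) + 1301) + 1216144 = (2*(-34)*1127 + 1301) + 1216144 = (-76636 + 1301) + 1216144 = -75335 + 1216144 = 1140809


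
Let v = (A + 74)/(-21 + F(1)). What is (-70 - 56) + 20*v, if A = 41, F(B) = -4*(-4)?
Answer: -586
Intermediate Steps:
F(B) = 16
v = -23 (v = (41 + 74)/(-21 + 16) = 115/(-5) = 115*(-⅕) = -23)
(-70 - 56) + 20*v = (-70 - 56) + 20*(-23) = -126 - 460 = -586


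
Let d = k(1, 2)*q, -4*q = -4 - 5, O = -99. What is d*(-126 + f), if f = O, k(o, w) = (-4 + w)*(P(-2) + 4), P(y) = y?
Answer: 2025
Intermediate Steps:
q = 9/4 (q = -(-4 - 5)/4 = -¼*(-9) = 9/4 ≈ 2.2500)
k(o, w) = -8 + 2*w (k(o, w) = (-4 + w)*(-2 + 4) = (-4 + w)*2 = -8 + 2*w)
d = -9 (d = (-8 + 2*2)*(9/4) = (-8 + 4)*(9/4) = -4*9/4 = -9)
f = -99
d*(-126 + f) = -9*(-126 - 99) = -9*(-225) = 2025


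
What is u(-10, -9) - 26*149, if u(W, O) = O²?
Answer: -3793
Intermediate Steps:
u(-10, -9) - 26*149 = (-9)² - 26*149 = 81 - 3874 = -3793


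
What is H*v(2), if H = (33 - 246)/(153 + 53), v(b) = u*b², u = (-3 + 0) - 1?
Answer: 1704/103 ≈ 16.544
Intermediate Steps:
u = -4 (u = -3 - 1 = -4)
v(b) = -4*b²
H = -213/206 ≈ -1.0340
H*v(2) = -(-426)*2²/103 = -(-426)*4/103 = -213/206*(-16) = 1704/103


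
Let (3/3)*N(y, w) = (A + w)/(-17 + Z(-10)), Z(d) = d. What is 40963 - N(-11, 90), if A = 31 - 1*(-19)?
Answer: 1106141/27 ≈ 40968.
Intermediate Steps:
A = 50 (A = 31 + 19 = 50)
N(y, w) = -50/27 - w/27 (N(y, w) = (50 + w)/(-17 - 10) = (50 + w)/(-27) = (50 + w)*(-1/27) = -50/27 - w/27)
40963 - N(-11, 90) = 40963 - (-50/27 - 1/27*90) = 40963 - (-50/27 - 10/3) = 40963 - 1*(-140/27) = 40963 + 140/27 = 1106141/27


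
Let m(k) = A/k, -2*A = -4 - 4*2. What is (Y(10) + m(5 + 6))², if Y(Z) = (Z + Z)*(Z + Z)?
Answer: 19412836/121 ≈ 1.6044e+5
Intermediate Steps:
A = 6 (A = -(-4 - 4*2)/2 = -(-4 - 8)/2 = -½*(-12) = 6)
Y(Z) = 4*Z² (Y(Z) = (2*Z)*(2*Z) = 4*Z²)
m(k) = 6/k
(Y(10) + m(5 + 6))² = (4*10² + 6/(5 + 6))² = (4*100 + 6/11)² = (400 + 6*(1/11))² = (400 + 6/11)² = (4406/11)² = 19412836/121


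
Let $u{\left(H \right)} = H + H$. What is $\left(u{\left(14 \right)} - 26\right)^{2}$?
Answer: $4$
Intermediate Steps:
$u{\left(H \right)} = 2 H$
$\left(u{\left(14 \right)} - 26\right)^{2} = \left(2 \cdot 14 - 26\right)^{2} = \left(28 - 26\right)^{2} = 2^{2} = 4$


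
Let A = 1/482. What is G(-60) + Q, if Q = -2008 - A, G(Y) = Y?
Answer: -996777/482 ≈ -2068.0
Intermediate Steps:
A = 1/482 ≈ 0.0020747
Q = -967857/482 (Q = -2008 - 1*1/482 = -2008 - 1/482 = -967857/482 ≈ -2008.0)
G(-60) + Q = -60 - 967857/482 = -996777/482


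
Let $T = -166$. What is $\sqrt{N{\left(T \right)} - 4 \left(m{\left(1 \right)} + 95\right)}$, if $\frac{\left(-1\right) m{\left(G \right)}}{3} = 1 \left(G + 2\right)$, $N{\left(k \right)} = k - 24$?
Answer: $i \sqrt{534} \approx 23.108 i$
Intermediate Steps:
$N{\left(k \right)} = -24 + k$
$m{\left(G \right)} = -6 - 3 G$ ($m{\left(G \right)} = - 3 \cdot 1 \left(G + 2\right) = - 3 \cdot 1 \left(2 + G\right) = - 3 \left(2 + G\right) = -6 - 3 G$)
$\sqrt{N{\left(T \right)} - 4 \left(m{\left(1 \right)} + 95\right)} = \sqrt{\left(-24 - 166\right) - 4 \left(\left(-6 - 3\right) + 95\right)} = \sqrt{-190 - 4 \left(\left(-6 - 3\right) + 95\right)} = \sqrt{-190 - 4 \left(-9 + 95\right)} = \sqrt{-190 - 344} = \sqrt{-534} = i \sqrt{534}$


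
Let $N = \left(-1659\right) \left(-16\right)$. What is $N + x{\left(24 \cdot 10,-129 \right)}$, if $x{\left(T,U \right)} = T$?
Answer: $26784$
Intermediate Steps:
$N = 26544$
$N + x{\left(24 \cdot 10,-129 \right)} = 26544 + 24 \cdot 10 = 26544 + 240 = 26784$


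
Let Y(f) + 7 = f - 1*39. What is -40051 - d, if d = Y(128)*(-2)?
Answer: -39887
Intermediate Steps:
Y(f) = -46 + f (Y(f) = -7 + (f - 1*39) = -7 + (f - 39) = -7 + (-39 + f) = -46 + f)
d = -164 (d = (-46 + 128)*(-2) = 82*(-2) = -164)
-40051 - d = -40051 - 1*(-164) = -40051 + 164 = -39887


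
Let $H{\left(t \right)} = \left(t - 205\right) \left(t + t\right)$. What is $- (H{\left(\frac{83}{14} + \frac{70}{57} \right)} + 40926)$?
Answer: $- \frac{12129273283}{318402} \approx -38094.0$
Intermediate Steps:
$H{\left(t \right)} = 2 t \left(-205 + t\right)$ ($H{\left(t \right)} = \left(-205 + t\right) 2 t = 2 t \left(-205 + t\right)$)
$- (H{\left(\frac{83}{14} + \frac{70}{57} \right)} + 40926) = - (2 \left(\frac{83}{14} + \frac{70}{57}\right) \left(-205 + \left(\frac{83}{14} + \frac{70}{57}\right)\right) + 40926) = - (2 \cdot \frac{5711}{798} \left(-205 + \frac{5711}{798}\right) + 40926) = - (2 \cdot \frac{5711}{798} \left(- \frac{157879}{798}\right) + 40926) = - (- \frac{901646969}{318402} + 40926) = \left(-1\right) \frac{12129273283}{318402} = - \frac{12129273283}{318402}$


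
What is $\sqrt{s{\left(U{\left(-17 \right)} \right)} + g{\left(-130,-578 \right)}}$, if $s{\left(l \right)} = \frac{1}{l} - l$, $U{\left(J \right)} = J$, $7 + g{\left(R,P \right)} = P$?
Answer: $\frac{3 i \sqrt{18241}}{17} \approx 23.834 i$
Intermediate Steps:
$g{\left(R,P \right)} = -7 + P$
$\sqrt{s{\left(U{\left(-17 \right)} \right)} + g{\left(-130,-578 \right)}} = \sqrt{\left(\frac{1}{-17} - -17\right) - 585} = \sqrt{\left(- \frac{1}{17} + 17\right) - 585} = \sqrt{\frac{288}{17} - 585} = \sqrt{- \frac{9657}{17}} = \frac{3 i \sqrt{18241}}{17}$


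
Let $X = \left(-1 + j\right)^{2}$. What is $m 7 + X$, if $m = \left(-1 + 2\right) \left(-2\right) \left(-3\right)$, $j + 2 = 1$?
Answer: $46$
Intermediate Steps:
$j = -1$ ($j = -2 + 1 = -1$)
$X = 4$ ($X = \left(-1 - 1\right)^{2} = \left(-2\right)^{2} = 4$)
$m = 6$ ($m = 1 \left(-2\right) \left(-3\right) = \left(-2\right) \left(-3\right) = 6$)
$m 7 + X = 6 \cdot 7 + 4 = 42 + 4 = 46$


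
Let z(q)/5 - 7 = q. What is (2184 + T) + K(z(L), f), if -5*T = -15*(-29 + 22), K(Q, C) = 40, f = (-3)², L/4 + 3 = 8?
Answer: 2203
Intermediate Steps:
L = 20 (L = -12 + 4*8 = -12 + 32 = 20)
f = 9
z(q) = 35 + 5*q
T = -21 (T = -(-3)*(-29 + 22) = -(-3)*(-7) = -⅕*105 = -21)
(2184 + T) + K(z(L), f) = (2184 - 21) + 40 = 2163 + 40 = 2203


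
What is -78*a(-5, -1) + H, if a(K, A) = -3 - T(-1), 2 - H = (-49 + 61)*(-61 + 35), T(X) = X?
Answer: 470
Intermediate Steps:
H = 314 (H = 2 - (-49 + 61)*(-61 + 35) = 2 - 12*(-26) = 2 - 1*(-312) = 2 + 312 = 314)
a(K, A) = -2 (a(K, A) = -3 - 1*(-1) = -3 + 1 = -2)
-78*a(-5, -1) + H = -78*(-2) + 314 = 156 + 314 = 470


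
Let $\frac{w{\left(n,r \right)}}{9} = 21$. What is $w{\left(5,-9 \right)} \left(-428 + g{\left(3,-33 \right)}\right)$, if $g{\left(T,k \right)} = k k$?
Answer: $124929$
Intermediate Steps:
$g{\left(T,k \right)} = k^{2}$
$w{\left(n,r \right)} = 189$ ($w{\left(n,r \right)} = 9 \cdot 21 = 189$)
$w{\left(5,-9 \right)} \left(-428 + g{\left(3,-33 \right)}\right) = 189 \left(-428 + \left(-33\right)^{2}\right) = 189 \left(-428 + 1089\right) = 189 \cdot 661 = 124929$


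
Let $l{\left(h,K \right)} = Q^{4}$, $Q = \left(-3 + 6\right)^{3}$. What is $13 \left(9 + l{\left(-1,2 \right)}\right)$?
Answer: $6908850$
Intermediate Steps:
$Q = 27$ ($Q = 3^{3} = 27$)
$l{\left(h,K \right)} = 531441$ ($l{\left(h,K \right)} = 27^{4} = 531441$)
$13 \left(9 + l{\left(-1,2 \right)}\right) = 13 \left(9 + 531441\right) = 13 \cdot 531450 = 6908850$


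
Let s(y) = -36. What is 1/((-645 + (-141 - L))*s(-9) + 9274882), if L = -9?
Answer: 1/9302854 ≈ 1.0749e-7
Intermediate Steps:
1/((-645 + (-141 - L))*s(-9) + 9274882) = 1/((-645 + (-141 - 1*(-9)))*(-36) + 9274882) = 1/((-645 + (-141 + 9))*(-36) + 9274882) = 1/((-645 - 132)*(-36) + 9274882) = 1/(-777*(-36) + 9274882) = 1/(27972 + 9274882) = 1/9302854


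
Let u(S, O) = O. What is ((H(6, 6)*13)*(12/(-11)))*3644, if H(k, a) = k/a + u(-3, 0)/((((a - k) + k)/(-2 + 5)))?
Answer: -568464/11 ≈ -51679.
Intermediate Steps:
H(k, a) = k/a (H(k, a) = k/a + 0/((((a - k) + k)/(-2 + 5))) = k/a + 0/((a/3)) = k/a + 0*(3/a) = k/a + 0 = k/a)
((H(6, 6)*13)*(12/(-11)))*3644 = (((6/6)*13)*(12/(-11)))*3644 = (((6*(⅙))*13)*(12*(-1/11)))*3644 = ((1*13)*(-12/11))*3644 = (13*(-12/11))*3644 = -156/11*3644 = -568464/11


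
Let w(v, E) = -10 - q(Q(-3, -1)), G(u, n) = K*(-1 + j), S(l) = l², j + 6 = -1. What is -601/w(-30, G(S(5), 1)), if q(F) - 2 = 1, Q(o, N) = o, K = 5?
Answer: 601/13 ≈ 46.231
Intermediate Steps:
j = -7 (j = -6 - 1 = -7)
q(F) = 3 (q(F) = 2 + 1 = 3)
G(u, n) = -40 (G(u, n) = 5*(-1 - 7) = 5*(-8) = -40)
w(v, E) = -13 (w(v, E) = -10 - 1*3 = -10 - 3 = -13)
-601/w(-30, G(S(5), 1)) = -601/(-13) = -601*(-1/13) = 601/13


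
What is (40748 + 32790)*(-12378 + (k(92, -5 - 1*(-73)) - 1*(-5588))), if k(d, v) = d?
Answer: -492557524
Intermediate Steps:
(40748 + 32790)*(-12378 + (k(92, -5 - 1*(-73)) - 1*(-5588))) = (40748 + 32790)*(-12378 + (92 - 1*(-5588))) = 73538*(-12378 + (92 + 5588)) = 73538*(-12378 + 5680) = 73538*(-6698) = -492557524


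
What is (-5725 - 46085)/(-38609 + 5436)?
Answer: 51810/33173 ≈ 1.5618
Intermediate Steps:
(-5725 - 46085)/(-38609 + 5436) = -51810/(-33173) = -51810*(-1/33173) = 51810/33173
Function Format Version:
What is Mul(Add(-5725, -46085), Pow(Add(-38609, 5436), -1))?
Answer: Rational(51810, 33173) ≈ 1.5618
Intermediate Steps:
Mul(Add(-5725, -46085), Pow(Add(-38609, 5436), -1)) = Mul(-51810, Pow(-33173, -1)) = Mul(-51810, Rational(-1, 33173)) = Rational(51810, 33173)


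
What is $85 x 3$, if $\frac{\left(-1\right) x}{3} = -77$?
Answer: $58905$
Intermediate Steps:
$x = 231$ ($x = \left(-3\right) \left(-77\right) = 231$)
$85 x 3 = 85 \cdot 231 \cdot 3 = 19635 \cdot 3 = 58905$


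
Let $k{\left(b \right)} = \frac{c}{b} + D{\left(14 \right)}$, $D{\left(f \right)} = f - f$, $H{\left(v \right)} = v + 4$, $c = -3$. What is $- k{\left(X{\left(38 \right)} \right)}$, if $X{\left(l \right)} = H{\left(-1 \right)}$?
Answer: $1$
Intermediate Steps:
$H{\left(v \right)} = 4 + v$
$D{\left(f \right)} = 0$
$X{\left(l \right)} = 3$ ($X{\left(l \right)} = 4 - 1 = 3$)
$k{\left(b \right)} = - \frac{3}{b}$ ($k{\left(b \right)} = - \frac{3}{b} + 0 = - \frac{3}{b}$)
$- k{\left(X{\left(38 \right)} \right)} = - \frac{-3}{3} = \left(-1\right) \left(-1\right) = 1$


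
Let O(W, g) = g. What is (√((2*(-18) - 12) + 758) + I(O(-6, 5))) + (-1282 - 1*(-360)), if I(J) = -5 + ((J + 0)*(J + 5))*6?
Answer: -627 + √710 ≈ -600.35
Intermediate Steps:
I(J) = -5 + 6*J*(5 + J) (I(J) = -5 + (J*(5 + J))*6 = -5 + 6*J*(5 + J))
(√((2*(-18) - 12) + 758) + I(O(-6, 5))) + (-1282 - 1*(-360)) = (√((2*(-18) - 12) + 758) + (-5 + 6*5² + 30*5)) + (-1282 - 1*(-360)) = (√((-36 - 12) + 758) + (-5 + 6*25 + 150)) + (-1282 + 360) = (√(-48 + 758) + (-5 + 150 + 150)) - 922 = (√710 + 295) - 922 = (295 + √710) - 922 = -627 + √710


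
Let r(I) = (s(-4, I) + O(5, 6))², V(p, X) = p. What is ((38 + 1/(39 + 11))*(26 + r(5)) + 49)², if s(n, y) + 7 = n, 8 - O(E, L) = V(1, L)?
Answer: 1692993316/625 ≈ 2.7088e+6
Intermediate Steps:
O(E, L) = 7 (O(E, L) = 8 - 1*1 = 8 - 1 = 7)
s(n, y) = -7 + n
r(I) = 16 (r(I) = ((-7 - 4) + 7)² = (-11 + 7)² = (-4)² = 16)
((38 + 1/(39 + 11))*(26 + r(5)) + 49)² = ((38 + 1/(39 + 11))*(26 + 16) + 49)² = ((38 + 1/50)*42 + 49)² = ((1901/50)*42 + 49)² = (39921/25 + 49)² = (41146/25)² = 1692993316/625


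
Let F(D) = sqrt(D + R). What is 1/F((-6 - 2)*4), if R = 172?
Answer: sqrt(35)/70 ≈ 0.084515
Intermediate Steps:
F(D) = sqrt(172 + D) (F(D) = sqrt(D + 172) = sqrt(172 + D))
1/F((-6 - 2)*4) = 1/(sqrt(172 + (-6 - 2)*4)) = 1/(sqrt(172 - 8*4)) = 1/(sqrt(172 - 32)) = 1/(sqrt(140)) = 1/(2*sqrt(35)) = sqrt(35)/70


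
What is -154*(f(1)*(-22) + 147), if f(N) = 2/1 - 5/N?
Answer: -32802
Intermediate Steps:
f(N) = 2 - 5/N (f(N) = 2*1 - 5/N = 2 - 5/N)
-154*(f(1)*(-22) + 147) = -154*((2 - 5/1)*(-22) + 147) = -154*((2 - 5*1)*(-22) + 147) = -154*((2 - 5)*(-22) + 147) = -154*(-3*(-22) + 147) = -154*(66 + 147) = -154*213 = -32802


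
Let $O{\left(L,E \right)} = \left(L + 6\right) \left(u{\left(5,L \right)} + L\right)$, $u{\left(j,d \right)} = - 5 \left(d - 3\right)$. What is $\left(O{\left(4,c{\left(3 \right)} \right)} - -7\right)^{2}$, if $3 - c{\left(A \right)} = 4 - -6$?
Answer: $9$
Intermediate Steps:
$u{\left(j,d \right)} = 15 - 5 d$ ($u{\left(j,d \right)} = - 5 \left(-3 + d\right) = 15 - 5 d$)
$c{\left(A \right)} = -7$ ($c{\left(A \right)} = 3 - \left(4 - -6\right) = 3 - \left(4 + 6\right) = 3 - 10 = -7$)
$O{\left(L,E \right)} = \left(6 + L\right) \left(15 - 4 L\right)$ ($O{\left(L,E \right)} = \left(L + 6\right) \left(\left(15 - 5 L\right) + L\right) = \left(6 + L\right) \left(15 - 4 L\right)$)
$\left(O{\left(4,c{\left(3 \right)} \right)} - -7\right)^{2} = \left(\left(90 - 36 - 4 \cdot 4^{2}\right) - -7\right)^{2} = \left(\left(90 - 36 - 64\right) + 7\right)^{2} = \left(-10 + 7\right)^{2} = \left(-3\right)^{2} = 9$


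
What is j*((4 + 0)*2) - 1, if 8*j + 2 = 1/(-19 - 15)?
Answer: -103/34 ≈ -3.0294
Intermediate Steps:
j = -69/272 (j = -1/4 + 1/(8*(-19 - 15)) = -1/4 + (1/8)/(-34) = -1/4 + (1/8)*(-1/34) = -1/4 - 1/272 = -69/272 ≈ -0.25368)
j*((4 + 0)*2) - 1 = -69*(4 + 0)*2/272 - 1 = -69*2/68 - 1 = -69/272*8 - 1 = -69/34 - 1 = -103/34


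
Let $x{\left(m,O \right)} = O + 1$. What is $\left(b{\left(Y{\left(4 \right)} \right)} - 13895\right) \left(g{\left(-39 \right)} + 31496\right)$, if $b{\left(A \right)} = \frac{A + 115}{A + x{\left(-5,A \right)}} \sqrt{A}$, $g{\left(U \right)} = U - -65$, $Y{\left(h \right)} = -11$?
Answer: $-437998190 - \frac{3278288 i \sqrt{11}}{21} \approx -4.38 \cdot 10^{8} - 5.1776 \cdot 10^{5} i$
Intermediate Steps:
$x{\left(m,O \right)} = 1 + O$
$g{\left(U \right)} = 65 + U$ ($g{\left(U \right)} = U + 65 = 65 + U$)
$b{\left(A \right)} = \frac{\sqrt{A} \left(115 + A\right)}{1 + 2 A}$ ($b{\left(A \right)} = \frac{A + 115}{A + \left(1 + A\right)} \sqrt{A} = \frac{115 + A}{1 + 2 A} \sqrt{A} = \frac{\sqrt{A} \left(115 + A\right)}{1 + 2 A}$)
$\left(b{\left(Y{\left(4 \right)} \right)} - 13895\right) \left(g{\left(-39 \right)} + 31496\right) = \left(\frac{\sqrt{-11} \left(115 - 11\right)}{1 + 2 \left(-11\right)} - 13895\right) \left(\left(65 - 39\right) + 31496\right) = \left(i \sqrt{11} \frac{1}{1 - 22} \cdot 104 - 13895\right) \left(26 + 31496\right) = \left(i \sqrt{11} \frac{1}{-21} \cdot 104 - 13895\right) 31522 = \left(i \sqrt{11} \left(- \frac{1}{21}\right) 104 - 13895\right) 31522 = \left(- \frac{104 i \sqrt{11}}{21} - 13895\right) 31522 = \left(-13895 - \frac{104 i \sqrt{11}}{21}\right) 31522 = -437998190 - \frac{3278288 i \sqrt{11}}{21}$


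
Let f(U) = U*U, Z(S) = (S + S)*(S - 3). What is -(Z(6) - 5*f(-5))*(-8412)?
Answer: -748668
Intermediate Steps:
Z(S) = 2*S*(-3 + S) (Z(S) = (2*S)*(-3 + S) = 2*S*(-3 + S))
f(U) = U²
-(Z(6) - 5*f(-5))*(-8412) = -(2*6*(-3 + 6) - 5*(-5)²)*(-8412) = -(2*6*3 - 5*25)*(-8412) = -(36 - 125)*(-8412) = -(-89)*(-8412) = -1*748668 = -748668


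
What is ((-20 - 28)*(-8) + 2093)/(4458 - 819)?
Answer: 2477/3639 ≈ 0.68068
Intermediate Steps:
((-20 - 28)*(-8) + 2093)/(4458 - 819) = (-48*(-8) + 2093)/3639 = (384 + 2093)*(1/3639) = 2477*(1/3639) = 2477/3639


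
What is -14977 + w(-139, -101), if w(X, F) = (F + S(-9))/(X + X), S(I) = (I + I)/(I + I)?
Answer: -2081753/139 ≈ -14977.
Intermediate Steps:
S(I) = 1 (S(I) = (2*I)/((2*I)) = (2*I)*(1/(2*I)) = 1)
w(X, F) = (1 + F)/(2*X) (w(X, F) = (F + 1)/(X + X) = (1 + F)/((2*X)) = (1 + F)*(1/(2*X)) = (1 + F)/(2*X))
-14977 + w(-139, -101) = -14977 + (½)*(1 - 101)/(-139) = -14977 + (½)*(-1/139)*(-100) = -14977 + 50/139 = -2081753/139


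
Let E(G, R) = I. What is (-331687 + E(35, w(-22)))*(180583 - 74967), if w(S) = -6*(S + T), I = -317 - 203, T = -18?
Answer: -35086374512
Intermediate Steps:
I = -520
w(S) = 108 - 6*S (w(S) = -6*(S - 18) = -6*(-18 + S) = 108 - 6*S)
E(G, R) = -520
(-331687 + E(35, w(-22)))*(180583 - 74967) = (-331687 - 520)*(180583 - 74967) = -332207*105616 = -35086374512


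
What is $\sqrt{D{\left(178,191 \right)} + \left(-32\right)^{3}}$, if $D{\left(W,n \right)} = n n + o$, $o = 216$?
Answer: $\sqrt{3929} \approx 62.682$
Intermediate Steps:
$D{\left(W,n \right)} = 216 + n^{2}$ ($D{\left(W,n \right)} = n n + 216 = n^{2} + 216 = 216 + n^{2}$)
$\sqrt{D{\left(178,191 \right)} + \left(-32\right)^{3}} = \sqrt{\left(216 + 191^{2}\right) + \left(-32\right)^{3}} = \sqrt{\left(216 + 36481\right) - 32768} = \sqrt{36697 - 32768} = \sqrt{3929}$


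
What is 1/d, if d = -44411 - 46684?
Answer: -1/91095 ≈ -1.0978e-5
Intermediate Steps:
d = -91095
1/d = 1/(-91095) = -1/91095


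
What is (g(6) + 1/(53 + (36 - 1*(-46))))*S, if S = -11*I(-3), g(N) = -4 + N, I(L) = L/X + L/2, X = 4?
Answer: 2981/60 ≈ 49.683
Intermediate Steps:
I(L) = 3*L/4 (I(L) = L/4 + L/2 = 3*L/4)
S = 99/4 (S = -33*(-3)/4 = -11*(-9/4) = 99/4 ≈ 24.750)
(g(6) + 1/(53 + (36 - 1*(-46))))*S = ((-4 + 6) + 1/(53 + (36 - 1*(-46))))*(99/4) = (2 + 1/(53 + (36 + 46)))*(99/4) = (2 + 1/(53 + 82))*(99/4) = (2 + 1/135)*(99/4) = (271/135)*(99/4) = 2981/60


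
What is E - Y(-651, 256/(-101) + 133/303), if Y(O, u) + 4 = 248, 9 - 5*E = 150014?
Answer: -30245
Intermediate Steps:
E = -30001 (E = 9/5 - ⅕*150014 = 9/5 - 150014/5 = -30001)
Y(O, u) = 244 (Y(O, u) = -4 + 248 = 244)
E - Y(-651, 256/(-101) + 133/303) = -30001 - 1*244 = -30001 - 244 = -30245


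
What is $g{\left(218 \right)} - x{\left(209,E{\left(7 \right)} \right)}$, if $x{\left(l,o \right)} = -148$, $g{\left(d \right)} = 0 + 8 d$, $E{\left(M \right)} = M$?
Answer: $1892$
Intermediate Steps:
$g{\left(d \right)} = 8 d$
$g{\left(218 \right)} - x{\left(209,E{\left(7 \right)} \right)} = 8 \cdot 218 - -148 = 1744 + 148 = 1892$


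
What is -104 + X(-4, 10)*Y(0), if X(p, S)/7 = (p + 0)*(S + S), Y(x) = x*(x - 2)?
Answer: -104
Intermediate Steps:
Y(x) = x*(-2 + x)
X(p, S) = 14*S*p (X(p, S) = 7*((p + 0)*(S + S)) = 7*(p*(2*S)) = 7*(2*S*p) = 14*S*p)
-104 + X(-4, 10)*Y(0) = -104 + (14*10*(-4))*(0*(-2 + 0)) = -104 - 0*(-2) = -104 - 560*0 = -104 + 0 = -104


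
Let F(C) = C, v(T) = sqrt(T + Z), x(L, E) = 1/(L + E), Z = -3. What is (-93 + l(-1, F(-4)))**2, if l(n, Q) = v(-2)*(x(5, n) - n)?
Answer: 138259/16 - 465*I*sqrt(5)/2 ≈ 8641.2 - 519.89*I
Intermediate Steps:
x(L, E) = 1/(E + L)
v(T) = sqrt(-3 + T) (v(T) = sqrt(T - 3) = sqrt(-3 + T))
l(n, Q) = I*sqrt(5)*(1/(5 + n) - n) (l(n, Q) = sqrt(-3 - 2)*(1/(n + 5) - n) = sqrt(-5)*(1/(5 + n) - n) = (I*sqrt(5))*(1/(5 + n) - n) = I*sqrt(5)*(1/(5 + n) - n))
(-93 + l(-1, F(-4)))**2 = (-93 + I*sqrt(5)*(1 - 1*(-1)*(5 - 1))/(5 - 1))**2 = (-93 + I*sqrt(5)*(1 - 1*(-1)*4)/4)**2 = (-93 + I*sqrt(5)*(1/4)*(1 + 4))**2 = (-93 + I*sqrt(5)*(1/4)*5)**2 = (-93 + 5*I*sqrt(5)/4)**2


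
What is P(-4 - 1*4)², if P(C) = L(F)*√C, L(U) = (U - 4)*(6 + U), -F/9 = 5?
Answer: -29215368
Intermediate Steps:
F = -45 (F = -9*5 = -45)
L(U) = (-4 + U)*(6 + U)
P(C) = 1911*√C (P(C) = (-24 + (-45)² + 2*(-45))*√C = (-24 + 2025 - 90)*√C = 1911*√C)
P(-4 - 1*4)² = (1911*√(-4 - 1*4))² = (1911*√(-4 - 4))² = (1911*√(-8))² = (1911*(2*I*√2))² = (3822*I*√2)² = -29215368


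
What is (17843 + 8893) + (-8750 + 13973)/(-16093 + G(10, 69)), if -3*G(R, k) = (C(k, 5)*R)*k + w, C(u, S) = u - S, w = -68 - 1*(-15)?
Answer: 2470016427/92386 ≈ 26736.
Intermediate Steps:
w = -53 (w = -68 + 15 = -53)
G(R, k) = 53/3 - R*k*(-5 + k)/3 (G(R, k) = -(((k - 1*5)*R)*k - 53)/3 = -(((k - 5)*R)*k - 53)/3 = -(((-5 + k)*R)*k - 53)/3 = -((R*(-5 + k))*k - 53)/3 = -(R*k*(-5 + k) - 53)/3 = -(-53 + R*k*(-5 + k))/3 = 53/3 - R*k*(-5 + k)/3)
(17843 + 8893) + (-8750 + 13973)/(-16093 + G(10, 69)) = (17843 + 8893) + (-8750 + 13973)/(-16093 + (53/3 - ⅓*10*69*(-5 + 69))) = 26736 + 5223/(-16093 + (53/3 - ⅓*10*69*64)) = 26736 + 5223/(-16093 + (53/3 - 14720)) = 26736 + 5223/(-16093 - 44107/3) = 26736 + 5223/(-92386/3) = 26736 + 5223*(-3/92386) = 26736 - 15669/92386 = 2470016427/92386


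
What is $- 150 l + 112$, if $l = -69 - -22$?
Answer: $7162$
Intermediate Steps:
$l = -47$ ($l = -69 + 22 = -47$)
$- 150 l + 112 = \left(-150\right) \left(-47\right) + 112 = 7050 + 112 = 7162$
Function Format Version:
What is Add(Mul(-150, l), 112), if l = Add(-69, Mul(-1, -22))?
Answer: 7162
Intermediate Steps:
l = -47 (l = Add(-69, 22) = -47)
Add(Mul(-150, l), 112) = Add(Mul(-150, -47), 112) = Add(7050, 112) = 7162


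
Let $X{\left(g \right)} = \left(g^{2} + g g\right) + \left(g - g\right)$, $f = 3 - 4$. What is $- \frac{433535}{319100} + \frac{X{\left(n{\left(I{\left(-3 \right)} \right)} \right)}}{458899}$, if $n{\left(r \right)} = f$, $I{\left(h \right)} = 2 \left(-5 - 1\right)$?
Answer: $- \frac{39789627953}{29286934180} \approx -1.3586$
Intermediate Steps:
$I{\left(h \right)} = -12$ ($I{\left(h \right)} = 2 \left(-6\right) = -12$)
$f = -1$
$n{\left(r \right)} = -1$
$X{\left(g \right)} = 2 g^{2}$ ($X{\left(g \right)} = \left(g^{2} + g^{2}\right) + 0 = 2 g^{2} + 0 = 2 g^{2}$)
$- \frac{433535}{319100} + \frac{X{\left(n{\left(I{\left(-3 \right)} \right)} \right)}}{458899} = - \frac{433535}{319100} + \frac{2 \left(-1\right)^{2}}{458899} = \left(-433535\right) \frac{1}{319100} + 2 \cdot 1 \cdot \frac{1}{458899} = - \frac{86707}{63820} + 2 \cdot \frac{1}{458899} = - \frac{86707}{63820} + \frac{2}{458899} = - \frac{39789627953}{29286934180}$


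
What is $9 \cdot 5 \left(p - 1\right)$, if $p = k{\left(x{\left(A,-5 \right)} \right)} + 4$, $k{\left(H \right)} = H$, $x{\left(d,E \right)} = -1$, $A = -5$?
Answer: $90$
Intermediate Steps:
$p = 3$ ($p = -1 + 4 = 3$)
$9 \cdot 5 \left(p - 1\right) = 9 \cdot 5 \left(3 - 1\right) = 45 \left(3 - 1\right) = 45 \cdot 2 = 90$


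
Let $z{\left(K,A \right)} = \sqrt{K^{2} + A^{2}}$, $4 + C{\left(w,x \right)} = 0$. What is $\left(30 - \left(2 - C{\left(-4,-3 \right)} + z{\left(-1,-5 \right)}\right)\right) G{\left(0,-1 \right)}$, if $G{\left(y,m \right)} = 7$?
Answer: $168 - 7 \sqrt{26} \approx 132.31$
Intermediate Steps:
$C{\left(w,x \right)} = -4$ ($C{\left(w,x \right)} = -4 + 0 = -4$)
$z{\left(K,A \right)} = \sqrt{A^{2} + K^{2}}$
$\left(30 - \left(2 - C{\left(-4,-3 \right)} + z{\left(-1,-5 \right)}\right)\right) G{\left(0,-1 \right)} = \left(30 - \left(6 + \sqrt{\left(-5\right)^{2} + \left(-1\right)^{2}}\right)\right) 7 = \left(30 - \left(6 + \sqrt{25 + 1}\right)\right) 7 = \left(30 - \left(6 + \sqrt{26}\right)\right) 7 = \left(24 - \sqrt{26}\right) 7 = 168 - 7 \sqrt{26}$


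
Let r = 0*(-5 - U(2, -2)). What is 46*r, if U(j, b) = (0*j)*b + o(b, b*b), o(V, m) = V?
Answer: 0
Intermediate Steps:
U(j, b) = b (U(j, b) = (0*j)*b + b = 0*b + b = 0 + b = b)
r = 0 (r = 0*(-5 - 1*(-2)) = 0*(-5 + 2) = 0*(-3) = 0)
46*r = 46*0 = 0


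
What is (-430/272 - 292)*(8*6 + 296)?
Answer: -1716861/17 ≈ -1.0099e+5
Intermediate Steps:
(-430/272 - 292)*(8*6 + 296) = (-430*1/272 - 292)*(48 + 296) = (-215/136 - 292)*344 = -39927/136*344 = -1716861/17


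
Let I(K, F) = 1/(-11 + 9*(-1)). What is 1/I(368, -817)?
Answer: -20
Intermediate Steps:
I(K, F) = -1/20 (I(K, F) = 1/(-11 - 9) = 1/(-20) = -1/20)
1/I(368, -817) = 1/(-1/20) = -20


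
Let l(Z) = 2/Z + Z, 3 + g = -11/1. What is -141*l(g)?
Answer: 13959/7 ≈ 1994.1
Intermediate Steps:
g = -14 (g = -3 - 11/1 = -3 - 11*1 = -3 - 11 = -14)
l(Z) = Z + 2/Z
-141*l(g) = -141*(-14 + 2/(-14)) = -141*(-14 + 2*(-1/14)) = -141*(-14 - ⅐) = -141*(-99/7) = 13959/7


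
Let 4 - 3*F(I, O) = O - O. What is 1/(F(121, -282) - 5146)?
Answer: -3/15434 ≈ -0.00019438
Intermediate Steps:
F(I, O) = 4/3 (F(I, O) = 4/3 - (O - O)/3 = 4/3 - ⅓*0 = 4/3 + 0 = 4/3)
1/(F(121, -282) - 5146) = 1/(4/3 - 5146) = 1/(-15434/3) = -3/15434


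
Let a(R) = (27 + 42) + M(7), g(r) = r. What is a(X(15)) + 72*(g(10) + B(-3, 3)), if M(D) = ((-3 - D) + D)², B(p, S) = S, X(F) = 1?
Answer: 1014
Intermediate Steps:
M(D) = 9 (M(D) = (-3)² = 9)
a(R) = 78 (a(R) = (27 + 42) + 9 = 69 + 9 = 78)
a(X(15)) + 72*(g(10) + B(-3, 3)) = 78 + 72*(10 + 3) = 78 + 72*13 = 78 + 936 = 1014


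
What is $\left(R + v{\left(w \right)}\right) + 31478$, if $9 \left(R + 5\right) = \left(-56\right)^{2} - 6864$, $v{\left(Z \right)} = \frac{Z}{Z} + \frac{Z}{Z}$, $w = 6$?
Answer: $\frac{279547}{9} \approx 31061.0$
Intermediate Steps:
$v{\left(Z \right)} = 2$ ($v{\left(Z \right)} = 1 + 1 = 2$)
$R = - \frac{3773}{9}$ ($R = -5 + \frac{\left(-56\right)^{2} - 6864}{9} = -5 + \frac{3136 - 6864}{9} = -5 + \frac{1}{9} \left(-3728\right) = -5 - \frac{3728}{9} = - \frac{3773}{9} \approx -419.22$)
$\left(R + v{\left(w \right)}\right) + 31478 = \left(- \frac{3773}{9} + 2\right) + 31478 = - \frac{3755}{9} + 31478 = \frac{279547}{9}$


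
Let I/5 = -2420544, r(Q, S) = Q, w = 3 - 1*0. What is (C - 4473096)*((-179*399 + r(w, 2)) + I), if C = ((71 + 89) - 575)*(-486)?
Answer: 52000686098028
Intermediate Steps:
w = 3 (w = 3 + 0 = 3)
C = 201690 (C = (160 - 575)*(-486) = -415*(-486) = 201690)
I = -12102720 (I = 5*(-2420544) = -12102720)
(C - 4473096)*((-179*399 + r(w, 2)) + I) = (201690 - 4473096)*((-179*399 + 3) - 12102720) = -4271406*((-71421 + 3) - 12102720) = -4271406*(-71418 - 12102720) = -4271406*(-12174138) = 52000686098028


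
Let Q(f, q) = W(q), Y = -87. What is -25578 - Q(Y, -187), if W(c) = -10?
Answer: -25568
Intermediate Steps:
Q(f, q) = -10
-25578 - Q(Y, -187) = -25578 - 1*(-10) = -25578 + 10 = -25568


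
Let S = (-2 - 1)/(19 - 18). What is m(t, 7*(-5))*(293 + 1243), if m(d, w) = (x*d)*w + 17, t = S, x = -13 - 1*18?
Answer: -4973568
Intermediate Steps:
x = -31 (x = -13 - 18 = -31)
S = -3 (S = -3/1 = -3*1 = -3)
t = -3
m(d, w) = 17 - 31*d*w (m(d, w) = (-31*d)*w + 17 = -31*d*w + 17 = 17 - 31*d*w)
m(t, 7*(-5))*(293 + 1243) = (17 - 31*(-3)*7*(-5))*(293 + 1243) = (17 - 31*(-3)*(-35))*1536 = (17 - 3255)*1536 = -3238*1536 = -4973568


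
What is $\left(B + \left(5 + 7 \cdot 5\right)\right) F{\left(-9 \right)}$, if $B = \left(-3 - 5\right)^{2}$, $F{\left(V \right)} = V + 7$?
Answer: $-208$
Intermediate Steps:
$F{\left(V \right)} = 7 + V$
$B = 64$ ($B = \left(-8\right)^{2} = 64$)
$\left(B + \left(5 + 7 \cdot 5\right)\right) F{\left(-9 \right)} = \left(64 + \left(5 + 7 \cdot 5\right)\right) \left(7 - 9\right) = \left(64 + \left(5 + 35\right)\right) \left(-2\right) = \left(64 + 40\right) \left(-2\right) = 104 \left(-2\right) = -208$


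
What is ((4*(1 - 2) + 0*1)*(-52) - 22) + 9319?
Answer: 9505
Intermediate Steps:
((4*(1 - 2) + 0*1)*(-52) - 22) + 9319 = ((4*(-1) + 0)*(-52) - 22) + 9319 = ((-4 + 0)*(-52) - 22) + 9319 = (-4*(-52) - 22) + 9319 = (208 - 22) + 9319 = 186 + 9319 = 9505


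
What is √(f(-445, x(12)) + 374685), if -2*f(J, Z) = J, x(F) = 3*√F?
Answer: √1499630/2 ≈ 612.30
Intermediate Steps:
f(J, Z) = -J/2
√(f(-445, x(12)) + 374685) = √(-½*(-445) + 374685) = √(445/2 + 374685) = √(749815/2) = √1499630/2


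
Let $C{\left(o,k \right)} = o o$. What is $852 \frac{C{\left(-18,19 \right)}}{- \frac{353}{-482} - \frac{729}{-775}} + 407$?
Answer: $\frac{103372086271}{624953} \approx 1.6541 \cdot 10^{5}$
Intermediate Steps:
$C{\left(o,k \right)} = o^{2}$
$852 \frac{C{\left(-18,19 \right)}}{- \frac{353}{-482} - \frac{729}{-775}} + 407 = 852 \frac{\left(-18\right)^{2}}{- \frac{353}{-482} - \frac{729}{-775}} + 407 = 852 \frac{324}{\left(-353\right) \left(- \frac{1}{482}\right) - - \frac{729}{775}} + 407 = 852 \frac{324}{\frac{353}{482} + \frac{729}{775}} + 407 = 852 \frac{324}{\frac{624953}{373550}} + 407 = 852 \cdot 324 \cdot \frac{373550}{624953} + 407 = 852 \cdot \frac{121030200}{624953} + 407 = \frac{103117730400}{624953} + 407 = \frac{103372086271}{624953}$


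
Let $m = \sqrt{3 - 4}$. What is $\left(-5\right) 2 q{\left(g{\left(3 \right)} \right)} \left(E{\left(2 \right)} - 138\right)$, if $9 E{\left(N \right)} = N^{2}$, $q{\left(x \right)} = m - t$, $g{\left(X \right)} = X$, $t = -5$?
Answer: $\frac{61900}{9} + \frac{12380 i}{9} \approx 6877.8 + 1375.6 i$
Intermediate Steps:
$m = i$ ($m = \sqrt{-1} = i \approx 1.0 i$)
$q{\left(x \right)} = 5 + i$ ($q{\left(x \right)} = i - -5 = i + 5 = 5 + i$)
$E{\left(N \right)} = \frac{N^{2}}{9}$
$\left(-5\right) 2 q{\left(g{\left(3 \right)} \right)} \left(E{\left(2 \right)} - 138\right) = \left(-5\right) 2 \left(5 + i\right) \left(\frac{2^{2}}{9} - 138\right) = - 10 \left(5 + i\right) \left(\frac{1}{9} \cdot 4 - 138\right) = \left(-50 - 10 i\right) \left(\frac{4}{9} - 138\right) = \left(-50 - 10 i\right) \left(- \frac{1238}{9}\right) = \frac{61900}{9} + \frac{12380 i}{9}$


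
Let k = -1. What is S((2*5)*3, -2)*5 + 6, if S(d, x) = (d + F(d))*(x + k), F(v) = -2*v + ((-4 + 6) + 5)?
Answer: 351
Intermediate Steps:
F(v) = 7 - 2*v (F(v) = -2*v + (2 + 5) = -2*v + 7 = 7 - 2*v)
S(d, x) = (-1 + x)*(7 - d) (S(d, x) = (d + (7 - 2*d))*(x - 1) = (7 - d)*(-1 + x) = (-1 + x)*(7 - d))
S((2*5)*3, -2)*5 + 6 = (-7 + (2*5)*3 + 7*(-2) - 1*(2*5)*3*(-2))*5 + 6 = (-7 + 10*3 - 14 - 1*10*3*(-2))*5 + 6 = (-7 + 30 - 14 - 1*30*(-2))*5 + 6 = (-7 + 30 - 14 + 60)*5 + 6 = 69*5 + 6 = 345 + 6 = 351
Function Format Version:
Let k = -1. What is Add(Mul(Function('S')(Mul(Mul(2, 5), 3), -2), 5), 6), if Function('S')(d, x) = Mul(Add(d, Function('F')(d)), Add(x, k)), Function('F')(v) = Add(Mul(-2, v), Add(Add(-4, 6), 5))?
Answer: 351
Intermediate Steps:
Function('F')(v) = Add(7, Mul(-2, v)) (Function('F')(v) = Add(Mul(-2, v), Add(2, 5)) = Add(Mul(-2, v), 7) = Add(7, Mul(-2, v)))
Function('S')(d, x) = Mul(Add(-1, x), Add(7, Mul(-1, d))) (Function('S')(d, x) = Mul(Add(d, Add(7, Mul(-2, d))), Add(x, -1)) = Mul(Add(7, Mul(-1, d)), Add(-1, x)) = Mul(Add(-1, x), Add(7, Mul(-1, d))))
Add(Mul(Function('S')(Mul(Mul(2, 5), 3), -2), 5), 6) = Add(Mul(Add(-7, Mul(Mul(2, 5), 3), Mul(7, -2), Mul(-1, Mul(Mul(2, 5), 3), -2)), 5), 6) = Add(Mul(Add(-7, Mul(10, 3), -14, Mul(-1, Mul(10, 3), -2)), 5), 6) = Add(Mul(Add(-7, 30, -14, Mul(-1, 30, -2)), 5), 6) = Add(Mul(Add(-7, 30, -14, 60), 5), 6) = Add(Mul(69, 5), 6) = Add(345, 6) = 351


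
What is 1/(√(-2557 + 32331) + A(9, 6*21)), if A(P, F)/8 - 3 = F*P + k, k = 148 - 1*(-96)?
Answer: 5524/61014265 - √29774/122028530 ≈ 8.9122e-5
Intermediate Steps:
k = 244 (k = 148 + 96 = 244)
A(P, F) = 1976 + 8*F*P (A(P, F) = 24 + 8*(F*P + 244) = 24 + 8*(244 + F*P) = 24 + (1952 + 8*F*P) = 1976 + 8*F*P)
1/(√(-2557 + 32331) + A(9, 6*21)) = 1/(√(-2557 + 32331) + (1976 + 8*(6*21)*9)) = 1/(√29774 + (1976 + 8*126*9)) = 1/(√29774 + (1976 + 9072)) = 1/(√29774 + 11048) = 1/(11048 + √29774)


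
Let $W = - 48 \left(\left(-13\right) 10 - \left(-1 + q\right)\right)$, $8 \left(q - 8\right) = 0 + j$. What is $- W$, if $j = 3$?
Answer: $-6594$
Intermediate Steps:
$q = \frac{67}{8}$ ($q = 8 + \frac{0 + 3}{8} = 8 + \frac{1}{8} \cdot 3 = 8 + \frac{3}{8} = \frac{67}{8} \approx 8.375$)
$W = 6594$ ($W = - 48 \left(\left(-13\right) 10 + \left(1 - \frac{67}{8}\right)\right) = - 48 \left(-130 + \left(1 - \frac{67}{8}\right)\right) = - 48 \left(-130 - \frac{59}{8}\right) = \left(-48\right) \left(- \frac{1099}{8}\right) = 6594$)
$- W = \left(-1\right) 6594 = -6594$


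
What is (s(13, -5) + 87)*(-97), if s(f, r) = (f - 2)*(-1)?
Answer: -7372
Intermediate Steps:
s(f, r) = 2 - f (s(f, r) = (-2 + f)*(-1) = 2 - f)
(s(13, -5) + 87)*(-97) = ((2 - 1*13) + 87)*(-97) = ((2 - 13) + 87)*(-97) = (-11 + 87)*(-97) = 76*(-97) = -7372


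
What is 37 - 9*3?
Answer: 10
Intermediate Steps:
37 - 9*3 = 37 - 3*9 = 37 - 27 = 10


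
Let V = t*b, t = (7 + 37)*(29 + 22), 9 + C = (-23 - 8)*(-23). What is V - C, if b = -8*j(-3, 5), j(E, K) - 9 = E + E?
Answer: -54560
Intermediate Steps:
C = 704 (C = -9 + (-23 - 8)*(-23) = -9 - 31*(-23) = -9 + 713 = 704)
t = 2244 (t = 44*51 = 2244)
j(E, K) = 9 + 2*E (j(E, K) = 9 + (E + E) = 9 + 2*E)
b = -24 (b = -8*(9 + 2*(-3)) = -8*(9 - 6) = -8*3 = -24)
V = -53856 (V = 2244*(-24) = -53856)
V - C = -53856 - 1*704 = -53856 - 704 = -54560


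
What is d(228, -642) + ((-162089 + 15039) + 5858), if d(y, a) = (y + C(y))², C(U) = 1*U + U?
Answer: 326664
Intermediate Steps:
C(U) = 2*U (C(U) = U + U = 2*U)
d(y, a) = 9*y² (d(y, a) = (y + 2*y)² = (3*y)² = 9*y²)
d(228, -642) + ((-162089 + 15039) + 5858) = 9*228² + ((-162089 + 15039) + 5858) = 9*51984 + (-147050 + 5858) = 467856 - 141192 = 326664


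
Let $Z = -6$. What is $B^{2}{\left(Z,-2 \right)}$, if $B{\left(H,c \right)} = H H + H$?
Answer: $900$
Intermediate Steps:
$B{\left(H,c \right)} = H + H^{2}$ ($B{\left(H,c \right)} = H^{2} + H = H + H^{2}$)
$B^{2}{\left(Z,-2 \right)} = \left(- 6 \left(1 - 6\right)\right)^{2} = \left(\left(-6\right) \left(-5\right)\right)^{2} = 30^{2} = 900$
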